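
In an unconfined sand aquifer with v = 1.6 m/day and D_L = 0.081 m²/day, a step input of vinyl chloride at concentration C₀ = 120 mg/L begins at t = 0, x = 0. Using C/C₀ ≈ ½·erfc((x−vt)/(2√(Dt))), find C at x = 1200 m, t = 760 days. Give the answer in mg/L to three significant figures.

111 mg/L

For a continuous step input, C/C₀ ≈ ½·erfc((x−vt)/(2√(Dt))).
vt = 1.6 × 760 = 1216 m and 2√(Dt) = 2√(0.081 × 760) = 15.69 m.
Argument (x−vt)/(2√(Dt)) = (1200 − 1216)/15.69 = -1.020; ½·erfc(-1.020) = 0.9254.
C = 120 × 0.9254 = 111 mg/L.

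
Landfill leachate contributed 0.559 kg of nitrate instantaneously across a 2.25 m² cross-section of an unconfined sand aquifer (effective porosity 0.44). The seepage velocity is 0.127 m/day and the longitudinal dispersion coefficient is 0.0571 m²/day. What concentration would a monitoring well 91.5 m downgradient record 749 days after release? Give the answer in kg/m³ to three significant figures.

For an instantaneous plane source, C(x,t) = M/(n_e·A·√(4πDt)) · exp(−(x−vt)²/(4Dt)), with n_e·A the pore (flow) area.
Plume center vt = 0.127 × 749 = 95.123 m, so the well at 91.5 m is 3.623 m upgradient of the peak.
√(4πDt) = 23.18 m, giving peak height M/(n_e·A·√(4πDt)) = 0.559/(0.44 × 2.25 × 23.18) = 0.02436 kg/m³.
(x−vt)²/(4Dt) = (-3.623)²/(4 × 0.0571 × 749) = 0.07673; exp(−0.07673) = 0.9261.
C = 0.02436 × 0.9261 = 0.0226 kg/m³.

0.0226 kg/m³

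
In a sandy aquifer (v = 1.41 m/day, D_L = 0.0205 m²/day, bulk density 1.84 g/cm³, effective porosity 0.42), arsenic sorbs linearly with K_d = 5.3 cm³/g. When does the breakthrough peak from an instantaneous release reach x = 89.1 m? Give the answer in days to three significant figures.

1530 days

Retardation factor R = 1 + ρ_b·K_d/n = 1 + 1.84 × 5.3/0.42 = 24.22.
Sorption retards both mechanisms: v_R = v/R = 0.05822 m/day, D_R = D/R = 0.0008464 m²/day.
Peak time from v_R²t² + 2D_R t − x² = 0: t = (√(D_R² + v_R²x²) − D_R)/v_R².
√(D_R² + v_R²x²) = √(0.0008464² + 0.05822² × 89.1²) = 5.187; v_R² = 0.003390.
t = (5.187 − 0.0008464)/0.003390 = 1530 days.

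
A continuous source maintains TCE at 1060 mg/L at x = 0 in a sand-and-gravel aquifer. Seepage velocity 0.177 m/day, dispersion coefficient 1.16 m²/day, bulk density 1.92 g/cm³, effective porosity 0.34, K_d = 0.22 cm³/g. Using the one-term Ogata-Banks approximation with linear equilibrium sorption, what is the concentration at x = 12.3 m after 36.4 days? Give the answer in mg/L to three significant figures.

66.0 mg/L

Retardation factor R = 1 + ρ_b·K_d/n = 1 + 1.92 × 0.22/0.34 = 2.242.
Sorption retards both mechanisms: v_R = v/R = 0.07895 m/day, D_R = D/R = 0.5174 m²/day.
v_R·t = 0.07895 × 36.4 = 2.87378 m; 2√(D_R t) = 8.679 m; argument = (12.3 − 2.87378)/8.679 = 1.086.
C = C₀ × ½·erfc(1.086) = 1060 × 0.06229 = 66.0 mg/L.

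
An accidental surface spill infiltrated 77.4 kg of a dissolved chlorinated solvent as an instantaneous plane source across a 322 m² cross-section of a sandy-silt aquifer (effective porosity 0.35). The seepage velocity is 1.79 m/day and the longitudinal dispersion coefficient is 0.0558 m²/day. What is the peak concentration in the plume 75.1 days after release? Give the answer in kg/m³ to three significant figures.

The peak of an instantaneous 1D plume sits at x = vt; there the Gaussian factor is 1 and C_max = M/(n_e·A·√(4πDt)), where n_e·A is the pore area the mass is dissolved in.
√(4πDt) = √(4π × 0.0558 × 75.1) = 7.257 m, so C_max = 77.4/(0.35 × 322 × 7.257) = 0.0946 kg/m³.

0.0946 kg/m³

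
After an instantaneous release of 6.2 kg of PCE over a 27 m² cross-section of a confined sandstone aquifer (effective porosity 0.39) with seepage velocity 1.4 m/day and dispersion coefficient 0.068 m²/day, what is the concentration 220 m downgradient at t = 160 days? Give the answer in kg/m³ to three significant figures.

For an instantaneous plane source, C(x,t) = M/(n_e·A·√(4πDt)) · exp(−(x−vt)²/(4Dt)), with n_e·A the pore (flow) area.
Plume center vt = 1.4 × 160 = 224 m, so the well at 220 m is 4 m upgradient of the peak.
√(4πDt) = 11.69 m, giving peak height M/(n_e·A·√(4πDt)) = 6.2/(0.39 × 27 × 11.69) = 0.05037 kg/m³.
(x−vt)²/(4Dt) = (-4)²/(4 × 0.068 × 160) = 0.3676; exp(−0.3676) = 0.6924.
C = 0.05037 × 0.6924 = 0.0349 kg/m³.

0.0349 kg/m³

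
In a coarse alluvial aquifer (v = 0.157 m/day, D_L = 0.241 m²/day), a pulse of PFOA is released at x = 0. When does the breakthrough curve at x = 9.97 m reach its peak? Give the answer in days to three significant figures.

54.5 days

For the 1D instantaneous-source solution, setting ∂C/∂t = 0 at fixed x gives v²t² + 2Dt − x² = 0, so t = (√(D² + v²x²) − D)/v².
√(D² + v²x²) = √(0.241² + 0.157² × 9.97²) = 1.584; v² = 0.024649.
t = (1.584 − 0.241)/0.024649 = 54.5 days (vs. the pure-advection estimate x/v = 63.5 d).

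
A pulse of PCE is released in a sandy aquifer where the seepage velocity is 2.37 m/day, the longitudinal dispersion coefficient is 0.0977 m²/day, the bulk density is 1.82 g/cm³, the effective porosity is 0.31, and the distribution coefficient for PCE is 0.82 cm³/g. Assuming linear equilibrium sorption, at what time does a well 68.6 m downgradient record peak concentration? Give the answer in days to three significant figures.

Retardation factor R = 1 + ρ_b·K_d/n = 1 + 1.82 × 0.82/0.31 = 5.814.
Sorption retards both mechanisms: v_R = v/R = 0.4076 m/day, D_R = D/R = 0.01680 m²/day.
Peak time from v_R²t² + 2D_R t − x² = 0: t = (√(D_R² + v_R²x²) − D_R)/v_R².
√(D_R² + v_R²x²) = √(0.01680² + 0.4076² × 68.6²) = 27.96; v_R² = 0.1661.
t = (27.96 − 0.01680)/0.1661 = 168 days.

168 days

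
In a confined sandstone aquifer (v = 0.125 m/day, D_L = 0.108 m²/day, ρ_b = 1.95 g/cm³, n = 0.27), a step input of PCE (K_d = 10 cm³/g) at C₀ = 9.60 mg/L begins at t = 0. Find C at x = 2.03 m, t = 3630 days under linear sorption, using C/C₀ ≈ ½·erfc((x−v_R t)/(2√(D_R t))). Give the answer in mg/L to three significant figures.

8.63 mg/L

Retardation factor R = 1 + ρ_b·K_d/n = 1 + 1.95 × 10/0.27 = 73.22.
Sorption retards both mechanisms: v_R = v/R = 0.001707 m/day, D_R = D/R = 0.001475 m²/day.
v_R·t = 0.001707 × 3630 = 6.19641 m; 2√(D_R t) = 4.628 m; argument = (2.03 − 6.19641)/4.628 = -0.9003.
C = C₀ × ½·erfc(-0.9003) = 9.60 × 0.8985 = 8.63 mg/L.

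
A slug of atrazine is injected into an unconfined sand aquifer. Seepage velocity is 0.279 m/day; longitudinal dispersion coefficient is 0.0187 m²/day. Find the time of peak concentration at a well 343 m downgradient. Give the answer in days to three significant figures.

1230 days

For the 1D instantaneous-source solution, setting ∂C/∂t = 0 at fixed x gives v²t² + 2Dt − x² = 0, so t = (√(D² + v²x²) − D)/v².
√(D² + v²x²) = √(0.0187² + 0.279² × 343²) = 95.70; v² = 0.077841.
t = (95.70 − 0.0187)/0.077841 = 1230 days (vs. the pure-advection estimate x/v = 1230 d).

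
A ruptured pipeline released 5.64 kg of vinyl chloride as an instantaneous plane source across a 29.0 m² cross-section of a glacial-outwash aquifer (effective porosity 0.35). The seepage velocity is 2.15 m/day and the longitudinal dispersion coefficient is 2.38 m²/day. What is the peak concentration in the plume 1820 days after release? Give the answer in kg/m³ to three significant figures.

The peak of an instantaneous 1D plume sits at x = vt; there the Gaussian factor is 1 and C_max = M/(n_e·A·√(4πDt)), where n_e·A is the pore area the mass is dissolved in.
√(4πDt) = √(4π × 2.38 × 1820) = 233.3 m, so C_max = 5.64/(0.35 × 29.0 × 233.3) = 0.00238 kg/m³.

0.00238 kg/m³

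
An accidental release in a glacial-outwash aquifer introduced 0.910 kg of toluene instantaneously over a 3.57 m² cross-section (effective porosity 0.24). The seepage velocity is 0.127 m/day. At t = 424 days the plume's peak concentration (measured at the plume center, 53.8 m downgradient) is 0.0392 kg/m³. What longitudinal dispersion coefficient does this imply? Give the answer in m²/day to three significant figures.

0.138 m²/day

At the plume center C_max = M/(n_e·A·√(4πDt)), so D = M²/(4πt·(n_e·A·C_max)²).
n_e·A·C_max = 0.24 × 3.57 × 0.0392 = 0.03359 kg/m.
D = 0.910²/(4π × 424 × 0.03359²) = 0.138 m²/day.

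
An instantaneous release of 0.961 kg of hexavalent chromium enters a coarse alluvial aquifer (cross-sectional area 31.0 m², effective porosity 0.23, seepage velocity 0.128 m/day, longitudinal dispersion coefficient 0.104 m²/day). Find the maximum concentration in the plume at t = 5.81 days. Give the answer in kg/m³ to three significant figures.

The peak of an instantaneous 1D plume sits at x = vt; there the Gaussian factor is 1 and C_max = M/(n_e·A·√(4πDt)), where n_e·A is the pore area the mass is dissolved in.
√(4πDt) = √(4π × 0.104 × 5.81) = 2.756 m, so C_max = 0.961/(0.23 × 31.0 × 2.756) = 0.0489 kg/m³.

0.0489 kg/m³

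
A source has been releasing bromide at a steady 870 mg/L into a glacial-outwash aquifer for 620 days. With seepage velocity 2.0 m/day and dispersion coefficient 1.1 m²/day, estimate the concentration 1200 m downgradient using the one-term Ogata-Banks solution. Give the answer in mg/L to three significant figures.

749 mg/L

For a continuous step input, C/C₀ ≈ ½·erfc((x−vt)/(2√(Dt))).
vt = 2.0 × 620 = 1240 m and 2√(Dt) = 2√(1.1 × 620) = 52.23 m.
Argument (x−vt)/(2√(Dt)) = (1200 − 1240)/52.23 = -0.7658; ½·erfc(-0.7658) = 0.8606.
C = 870 × 0.8606 = 749 mg/L.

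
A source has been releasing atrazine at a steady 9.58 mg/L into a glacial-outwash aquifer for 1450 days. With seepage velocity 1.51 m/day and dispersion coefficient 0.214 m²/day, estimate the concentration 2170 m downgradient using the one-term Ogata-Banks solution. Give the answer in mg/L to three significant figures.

For a continuous step input, C/C₀ ≈ ½·erfc((x−vt)/(2√(Dt))).
vt = 1.51 × 1450 = 2189.5 m and 2√(Dt) = 2√(0.214 × 1450) = 35.23 m.
Argument (x−vt)/(2√(Dt)) = (2170 − 2189.5)/35.23 = -0.5535; ½·erfc(-0.5535) = 0.7831.
C = 9.58 × 0.7831 = 7.50 mg/L.

7.50 mg/L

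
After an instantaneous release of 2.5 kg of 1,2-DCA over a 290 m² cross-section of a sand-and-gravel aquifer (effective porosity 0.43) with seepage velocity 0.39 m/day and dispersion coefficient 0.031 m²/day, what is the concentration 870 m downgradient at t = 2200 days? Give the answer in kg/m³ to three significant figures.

For an instantaneous plane source, C(x,t) = M/(n_e·A·√(4πDt)) · exp(−(x−vt)²/(4Dt)), with n_e·A the pore (flow) area.
Plume center vt = 0.39 × 2200 = 858 m, so the well at 870 m is 12 m downgradient of the peak.
√(4πDt) = 29.28 m, giving peak height M/(n_e·A·√(4πDt)) = 2.5/(0.43 × 290 × 29.28) = 0.0006847 kg/m³.
(x−vt)²/(4Dt) = (12)²/(4 × 0.031 × 2200) = 0.5279; exp(−0.5279) = 0.5898.
C = 0.0006847 × 0.5898 = 0.000404 kg/m³.

0.000404 kg/m³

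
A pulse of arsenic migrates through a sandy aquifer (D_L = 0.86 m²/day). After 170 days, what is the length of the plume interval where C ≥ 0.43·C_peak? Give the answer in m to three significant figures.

44.4 m

The plume is Gaussian with σ = √(2Dt) = √(2 × 0.86 × 170) = 17.10 m.
C/C_peak = exp(−Δx²/(2σ²)) = 0.43 ⇒ Δx = σ·√(−2 ln 0.43) = 17.10 × 1.299 = 22.21 m.
Width = 2Δx = 44.4 m.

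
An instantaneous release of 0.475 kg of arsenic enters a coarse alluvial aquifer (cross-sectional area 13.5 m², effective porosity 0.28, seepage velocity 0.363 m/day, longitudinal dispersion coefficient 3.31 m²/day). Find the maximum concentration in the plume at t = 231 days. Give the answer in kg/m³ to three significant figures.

The peak of an instantaneous 1D plume sits at x = vt; there the Gaussian factor is 1 and C_max = M/(n_e·A·√(4πDt)), where n_e·A is the pore area the mass is dissolved in.
√(4πDt) = √(4π × 3.31 × 231) = 98.02 m, so C_max = 0.475/(0.28 × 13.5 × 98.02) = 0.00128 kg/m³.

0.00128 kg/m³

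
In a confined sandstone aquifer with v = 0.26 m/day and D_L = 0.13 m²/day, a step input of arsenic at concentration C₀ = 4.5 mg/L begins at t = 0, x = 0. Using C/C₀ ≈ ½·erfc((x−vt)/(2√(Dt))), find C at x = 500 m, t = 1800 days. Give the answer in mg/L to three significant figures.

0.313 mg/L

For a continuous step input, C/C₀ ≈ ½·erfc((x−vt)/(2√(Dt))).
vt = 0.26 × 1800 = 468 m and 2√(Dt) = 2√(0.13 × 1800) = 30.59 m.
Argument (x−vt)/(2√(Dt)) = (500 − 468)/30.59 = 1.046; ½·erfc(1.046) = 0.06953.
C = 4.5 × 0.06953 = 0.313 mg/L.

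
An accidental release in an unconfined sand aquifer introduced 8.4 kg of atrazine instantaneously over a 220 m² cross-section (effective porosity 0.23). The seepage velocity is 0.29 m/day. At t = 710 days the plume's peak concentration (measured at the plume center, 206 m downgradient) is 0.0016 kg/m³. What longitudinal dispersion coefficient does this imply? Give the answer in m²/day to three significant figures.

At the plume center C_max = M/(n_e·A·√(4πDt)), so D = M²/(4πt·(n_e·A·C_max)²).
n_e·A·C_max = 0.23 × 220 × 0.0016 = 0.08096 kg/m.
D = 8.4²/(4π × 710 × 0.08096²) = 1.21 m²/day.

1.21 m²/day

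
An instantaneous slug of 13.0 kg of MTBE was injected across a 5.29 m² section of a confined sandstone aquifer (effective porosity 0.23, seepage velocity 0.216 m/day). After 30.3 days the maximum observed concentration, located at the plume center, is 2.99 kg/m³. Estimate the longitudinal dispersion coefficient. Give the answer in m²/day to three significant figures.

At the plume center C_max = M/(n_e·A·√(4πDt)), so D = M²/(4πt·(n_e·A·C_max)²).
n_e·A·C_max = 0.23 × 5.29 × 2.99 = 3.638 kg/m.
D = 13.0²/(4π × 30.3 × 3.638²) = 0.0335 m²/day.

0.0335 m²/day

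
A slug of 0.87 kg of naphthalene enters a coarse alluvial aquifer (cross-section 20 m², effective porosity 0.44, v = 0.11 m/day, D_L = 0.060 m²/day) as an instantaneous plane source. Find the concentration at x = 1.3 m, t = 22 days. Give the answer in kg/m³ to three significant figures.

0.0191 kg/m³

For an instantaneous plane source, C(x,t) = M/(n_e·A·√(4πDt)) · exp(−(x−vt)²/(4Dt)), with n_e·A the pore (flow) area.
Plume center vt = 0.11 × 22 = 2.42 m, so the well at 1.3 m is 1.12 m upgradient of the peak.
√(4πDt) = 4.073 m, giving peak height M/(n_e·A·√(4πDt)) = 0.87/(0.44 × 20 × 4.073) = 0.02427 kg/m³.
(x−vt)²/(4Dt) = (-1.12)²/(4 × 0.060 × 22) = 0.2376; exp(−0.2376) = 0.7885.
C = 0.02427 × 0.7885 = 0.0191 kg/m³.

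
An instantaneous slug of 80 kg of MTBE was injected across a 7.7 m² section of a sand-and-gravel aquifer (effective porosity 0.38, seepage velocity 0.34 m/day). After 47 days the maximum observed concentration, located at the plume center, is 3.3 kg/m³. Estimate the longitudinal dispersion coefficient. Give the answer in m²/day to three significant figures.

0.116 m²/day

At the plume center C_max = M/(n_e·A·√(4πDt)), so D = M²/(4πt·(n_e·A·C_max)²).
n_e·A·C_max = 0.38 × 7.7 × 3.3 = 9.656 kg/m.
D = 80²/(4π × 47 × 9.656²) = 0.116 m²/day.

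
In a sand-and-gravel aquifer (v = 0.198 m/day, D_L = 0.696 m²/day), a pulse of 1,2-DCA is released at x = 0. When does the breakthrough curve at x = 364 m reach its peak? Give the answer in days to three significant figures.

1820 days

For the 1D instantaneous-source solution, setting ∂C/∂t = 0 at fixed x gives v²t² + 2Dt − x² = 0, so t = (√(D² + v²x²) − D)/v².
√(D² + v²x²) = √(0.696² + 0.198² × 364²) = 72.08; v² = 0.039204.
t = (72.08 − 0.696)/0.039204 = 1820 days (vs. the pure-advection estimate x/v = 1840 d).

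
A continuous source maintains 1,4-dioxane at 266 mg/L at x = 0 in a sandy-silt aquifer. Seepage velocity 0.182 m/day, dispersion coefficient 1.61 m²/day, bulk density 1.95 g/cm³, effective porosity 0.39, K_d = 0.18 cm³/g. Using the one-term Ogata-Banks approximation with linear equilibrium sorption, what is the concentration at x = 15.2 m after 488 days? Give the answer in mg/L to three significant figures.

Retardation factor R = 1 + ρ_b·K_d/n = 1 + 1.95 × 0.18/0.39 = 1.900.
Sorption retards both mechanisms: v_R = v/R = 0.09579 m/day, D_R = D/R = 0.8474 m²/day.
v_R·t = 0.09579 × 488 = 46.74552 m; 2√(D_R t) = 40.67 m; argument = (15.2 − 46.74552)/40.67 = -0.7756.
C = C₀ × ½·erfc(-0.7756) = 266 × 0.8636 = 230 mg/L.

230 mg/L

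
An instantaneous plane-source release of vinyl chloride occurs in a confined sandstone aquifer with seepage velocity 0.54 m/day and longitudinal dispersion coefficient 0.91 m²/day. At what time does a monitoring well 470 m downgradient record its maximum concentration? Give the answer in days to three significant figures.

For the 1D instantaneous-source solution, setting ∂C/∂t = 0 at fixed x gives v²t² + 2Dt − x² = 0, so t = (√(D² + v²x²) − D)/v².
√(D² + v²x²) = √(0.91² + 0.54² × 470²) = 253.8; v² = 0.2916.
t = (253.8 − 0.91)/0.2916 = 867 days (vs. the pure-advection estimate x/v = 870 d).

867 days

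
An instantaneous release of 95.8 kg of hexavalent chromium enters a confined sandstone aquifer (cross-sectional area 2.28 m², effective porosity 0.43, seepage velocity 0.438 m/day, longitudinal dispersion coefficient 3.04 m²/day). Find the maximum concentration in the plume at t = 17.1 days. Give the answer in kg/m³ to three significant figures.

3.82 kg/m³

The peak of an instantaneous 1D plume sits at x = vt; there the Gaussian factor is 1 and C_max = M/(n_e·A·√(4πDt)), where n_e·A is the pore area the mass is dissolved in.
√(4πDt) = √(4π × 3.04 × 17.1) = 25.56 m, so C_max = 95.8/(0.43 × 2.28 × 25.56) = 3.82 kg/m³.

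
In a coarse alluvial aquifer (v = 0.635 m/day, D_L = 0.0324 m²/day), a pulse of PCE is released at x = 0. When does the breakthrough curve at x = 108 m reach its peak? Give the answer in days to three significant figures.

170 days

For the 1D instantaneous-source solution, setting ∂C/∂t = 0 at fixed x gives v²t² + 2Dt − x² = 0, so t = (√(D² + v²x²) − D)/v².
√(D² + v²x²) = √(0.0324² + 0.635² × 108²) = 68.58; v² = 0.403225.
t = (68.58 − 0.0324)/0.403225 = 170 days (vs. the pure-advection estimate x/v = 170 d).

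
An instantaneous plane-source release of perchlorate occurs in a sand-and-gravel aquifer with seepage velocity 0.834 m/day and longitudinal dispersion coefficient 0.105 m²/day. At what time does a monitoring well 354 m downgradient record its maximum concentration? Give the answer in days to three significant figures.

For the 1D instantaneous-source solution, setting ∂C/∂t = 0 at fixed x gives v²t² + 2Dt − x² = 0, so t = (√(D² + v²x²) − D)/v².
√(D² + v²x²) = √(0.105² + 0.834² × 354²) = 295.2; v² = 0.695556.
t = (295.2 − 0.105)/0.695556 = 424 days (vs. the pure-advection estimate x/v = 424 d).

424 days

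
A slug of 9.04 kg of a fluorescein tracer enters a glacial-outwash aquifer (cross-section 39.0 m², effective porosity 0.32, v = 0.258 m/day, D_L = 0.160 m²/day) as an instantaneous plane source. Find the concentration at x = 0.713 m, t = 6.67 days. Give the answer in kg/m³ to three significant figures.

0.156 kg/m³

For an instantaneous plane source, C(x,t) = M/(n_e·A·√(4πDt)) · exp(−(x−vt)²/(4Dt)), with n_e·A the pore (flow) area.
Plume center vt = 0.258 × 6.67 = 1.72086 m, so the well at 0.713 m is 1.00786 m upgradient of the peak.
√(4πDt) = 3.662 m, giving peak height M/(n_e·A·√(4πDt)) = 9.04/(0.32 × 39.0 × 3.662) = 0.1978 kg/m³.
(x−vt)²/(4Dt) = (-1.00786)²/(4 × 0.160 × 6.67) = 0.2380; exp(−0.2380) = 0.7882.
C = 0.1978 × 0.7882 = 0.156 kg/m³.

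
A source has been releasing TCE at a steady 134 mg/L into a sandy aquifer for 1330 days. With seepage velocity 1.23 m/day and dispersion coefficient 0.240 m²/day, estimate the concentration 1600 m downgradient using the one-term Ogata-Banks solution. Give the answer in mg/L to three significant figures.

124 mg/L

For a continuous step input, C/C₀ ≈ ½·erfc((x−vt)/(2√(Dt))).
vt = 1.23 × 1330 = 1635.9 m and 2√(Dt) = 2√(0.240 × 1330) = 35.73 m.
Argument (x−vt)/(2√(Dt)) = (1600 − 1635.9)/35.73 = -1.005; ½·erfc(-1.005) = 0.9224.
C = 134 × 0.9224 = 124 mg/L.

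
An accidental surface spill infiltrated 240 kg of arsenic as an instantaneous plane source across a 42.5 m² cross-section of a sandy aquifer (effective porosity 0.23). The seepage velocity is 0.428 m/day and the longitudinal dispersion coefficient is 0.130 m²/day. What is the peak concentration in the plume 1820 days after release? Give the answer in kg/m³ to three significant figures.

The peak of an instantaneous 1D plume sits at x = vt; there the Gaussian factor is 1 and C_max = M/(n_e·A·√(4πDt)), where n_e·A is the pore area the mass is dissolved in.
√(4πDt) = √(4π × 0.130 × 1820) = 54.53 m, so C_max = 240/(0.23 × 42.5 × 54.53) = 0.450 kg/m³.

0.450 kg/m³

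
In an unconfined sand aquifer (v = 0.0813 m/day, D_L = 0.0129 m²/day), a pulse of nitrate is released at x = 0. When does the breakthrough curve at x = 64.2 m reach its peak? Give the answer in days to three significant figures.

For the 1D instantaneous-source solution, setting ∂C/∂t = 0 at fixed x gives v²t² + 2Dt − x² = 0, so t = (√(D² + v²x²) − D)/v².
√(D² + v²x²) = √(0.0129² + 0.0813² × 64.2²) = 5.219; v² = 0.00660969.
t = (5.219 − 0.0129)/0.00660969 = 788 days (vs. the pure-advection estimate x/v = 790 d).

788 days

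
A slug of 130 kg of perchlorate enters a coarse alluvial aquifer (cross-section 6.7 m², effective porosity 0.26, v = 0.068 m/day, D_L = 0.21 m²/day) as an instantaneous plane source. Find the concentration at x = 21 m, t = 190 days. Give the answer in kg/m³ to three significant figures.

For an instantaneous plane source, C(x,t) = M/(n_e·A·√(4πDt)) · exp(−(x−vt)²/(4Dt)), with n_e·A the pore (flow) area.
Plume center vt = 0.068 × 190 = 12.92 m, so the well at 21 m is 8.08 m downgradient of the peak.
√(4πDt) = 22.39 m, giving peak height M/(n_e·A·√(4πDt)) = 130/(0.26 × 6.7 × 22.39) = 3.333 kg/m³.
(x−vt)²/(4Dt) = (8.08)²/(4 × 0.21 × 190) = 0.4091; exp(−0.4091) = 0.6642.
C = 3.333 × 0.6642 = 2.21 kg/m³.

2.21 kg/m³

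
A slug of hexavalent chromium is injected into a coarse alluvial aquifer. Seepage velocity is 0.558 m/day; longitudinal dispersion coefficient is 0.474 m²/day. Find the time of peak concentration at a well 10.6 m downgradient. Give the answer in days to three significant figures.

17.5 days

For the 1D instantaneous-source solution, setting ∂C/∂t = 0 at fixed x gives v²t² + 2Dt − x² = 0, so t = (√(D² + v²x²) − D)/v².
√(D² + v²x²) = √(0.474² + 0.558² × 10.6²) = 5.934; v² = 0.311364.
t = (5.934 − 0.474)/0.311364 = 17.5 days (vs. the pure-advection estimate x/v = 19.0 d).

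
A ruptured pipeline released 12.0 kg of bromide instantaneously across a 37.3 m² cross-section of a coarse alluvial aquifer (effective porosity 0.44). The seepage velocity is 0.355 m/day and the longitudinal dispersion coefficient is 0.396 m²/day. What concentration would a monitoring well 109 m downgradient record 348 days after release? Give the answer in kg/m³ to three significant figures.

0.0120 kg/m³

For an instantaneous plane source, C(x,t) = M/(n_e·A·√(4πDt)) · exp(−(x−vt)²/(4Dt)), with n_e·A the pore (flow) area.
Plume center vt = 0.355 × 348 = 123.54 m, so the well at 109 m is 14.54 m upgradient of the peak.
√(4πDt) = 41.61 m, giving peak height M/(n_e·A·√(4πDt)) = 12.0/(0.44 × 37.3 × 41.61) = 0.01757 kg/m³.
(x−vt)²/(4Dt) = (-14.54)²/(4 × 0.396 × 348) = 0.3835; exp(−0.3835) = 0.6815.
C = 0.01757 × 0.6815 = 0.0120 kg/m³.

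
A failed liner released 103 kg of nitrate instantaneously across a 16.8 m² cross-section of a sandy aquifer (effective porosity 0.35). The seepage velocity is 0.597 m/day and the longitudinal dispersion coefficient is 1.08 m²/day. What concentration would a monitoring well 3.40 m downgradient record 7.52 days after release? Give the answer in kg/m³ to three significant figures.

1.67 kg/m³

For an instantaneous plane source, C(x,t) = M/(n_e·A·√(4πDt)) · exp(−(x−vt)²/(4Dt)), with n_e·A the pore (flow) area.
Plume center vt = 0.597 × 7.52 = 4.48944 m, so the well at 3.40 m is 1.08944 m upgradient of the peak.
√(4πDt) = 10.10 m, giving peak height M/(n_e·A·√(4πDt)) = 103/(0.35 × 16.8 × 10.10) = 1.734 kg/m³.
(x−vt)²/(4Dt) = (-1.08944)²/(4 × 1.08 × 7.52) = 0.03653; exp(−0.03653) = 0.9641.
C = 1.734 × 0.9641 = 1.67 kg/m³.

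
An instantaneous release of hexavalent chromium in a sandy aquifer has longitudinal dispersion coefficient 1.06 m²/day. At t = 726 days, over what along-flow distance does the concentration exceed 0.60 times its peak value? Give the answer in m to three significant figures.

79.3 m

The plume is Gaussian with σ = √(2Dt) = √(2 × 1.06 × 726) = 39.23 m.
C/C_peak = exp(−Δx²/(2σ²)) = 0.60 ⇒ Δx = σ·√(−2 ln 0.60) = 39.23 × 1.011 = 39.66 m.
Width = 2Δx = 79.3 m.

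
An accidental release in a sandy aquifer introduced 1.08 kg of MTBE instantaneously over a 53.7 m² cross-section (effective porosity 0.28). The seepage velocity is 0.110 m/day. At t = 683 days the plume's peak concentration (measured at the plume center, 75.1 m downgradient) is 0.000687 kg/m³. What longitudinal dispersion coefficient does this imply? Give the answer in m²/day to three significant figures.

1.27 m²/day

At the plume center C_max = M/(n_e·A·√(4πDt)), so D = M²/(4πt·(n_e·A·C_max)²).
n_e·A·C_max = 0.28 × 53.7 × 0.000687 = 0.01033 kg/m.
D = 1.08²/(4π × 683 × 0.01033²) = 1.27 m²/day.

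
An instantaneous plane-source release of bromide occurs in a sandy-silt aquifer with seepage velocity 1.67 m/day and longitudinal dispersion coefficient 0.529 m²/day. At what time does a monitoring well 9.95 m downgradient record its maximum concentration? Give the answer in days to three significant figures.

5.77 days

For the 1D instantaneous-source solution, setting ∂C/∂t = 0 at fixed x gives v²t² + 2Dt − x² = 0, so t = (√(D² + v²x²) − D)/v².
√(D² + v²x²) = √(0.529² + 1.67² × 9.95²) = 16.62; v² = 2.7889.
t = (16.62 − 0.529)/2.7889 = 5.77 days (vs. the pure-advection estimate x/v = 5.96 d).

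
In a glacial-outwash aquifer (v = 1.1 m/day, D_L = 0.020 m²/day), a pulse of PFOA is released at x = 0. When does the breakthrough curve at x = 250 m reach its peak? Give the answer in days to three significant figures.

For the 1D instantaneous-source solution, setting ∂C/∂t = 0 at fixed x gives v²t² + 2Dt − x² = 0, so t = (√(D² + v²x²) − D)/v².
√(D² + v²x²) = √(0.020² + 1.1² × 250²) = 275.0; v² = 1.21.
t = (275.0 − 0.020)/1.21 = 227 days (vs. the pure-advection estimate x/v = 227 d).

227 days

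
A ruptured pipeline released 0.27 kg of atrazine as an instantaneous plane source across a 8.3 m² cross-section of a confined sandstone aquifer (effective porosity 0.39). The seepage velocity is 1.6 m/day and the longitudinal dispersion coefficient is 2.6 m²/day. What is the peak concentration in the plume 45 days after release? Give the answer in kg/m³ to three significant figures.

0.00218 kg/m³

The peak of an instantaneous 1D plume sits at x = vt; there the Gaussian factor is 1 and C_max = M/(n_e·A·√(4πDt)), where n_e·A is the pore area the mass is dissolved in.
√(4πDt) = √(4π × 2.6 × 45) = 38.34 m, so C_max = 0.27/(0.39 × 8.3 × 38.34) = 0.00218 kg/m³.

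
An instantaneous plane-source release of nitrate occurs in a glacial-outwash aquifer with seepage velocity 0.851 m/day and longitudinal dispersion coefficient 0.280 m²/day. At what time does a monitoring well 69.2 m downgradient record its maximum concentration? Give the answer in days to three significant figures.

80.9 days

For the 1D instantaneous-source solution, setting ∂C/∂t = 0 at fixed x gives v²t² + 2Dt − x² = 0, so t = (√(D² + v²x²) − D)/v².
√(D² + v²x²) = √(0.280² + 0.851² × 69.2²) = 58.89; v² = 0.724201.
t = (58.89 − 0.280)/0.724201 = 80.9 days (vs. the pure-advection estimate x/v = 81.3 d).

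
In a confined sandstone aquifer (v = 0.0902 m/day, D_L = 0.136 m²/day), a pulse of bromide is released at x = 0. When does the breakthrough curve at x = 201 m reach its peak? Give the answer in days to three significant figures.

For the 1D instantaneous-source solution, setting ∂C/∂t = 0 at fixed x gives v²t² + 2Dt − x² = 0, so t = (√(D² + v²x²) − D)/v².
√(D² + v²x²) = √(0.136² + 0.0902² × 201²) = 18.13; v² = 0.00813604.
t = (18.13 − 0.136)/0.00813604 = 2210 days (vs. the pure-advection estimate x/v = 2230 d).

2210 days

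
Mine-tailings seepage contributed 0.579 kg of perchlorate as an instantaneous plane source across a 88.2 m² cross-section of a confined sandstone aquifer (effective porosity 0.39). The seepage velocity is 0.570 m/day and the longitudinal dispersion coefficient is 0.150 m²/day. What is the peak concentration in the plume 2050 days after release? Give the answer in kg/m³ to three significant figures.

The peak of an instantaneous 1D plume sits at x = vt; there the Gaussian factor is 1 and C_max = M/(n_e·A·√(4πDt)), where n_e·A is the pore area the mass is dissolved in.
√(4πDt) = √(4π × 0.150 × 2050) = 62.16 m, so C_max = 0.579/(0.39 × 88.2 × 62.16) = 0.000271 kg/m³.

0.000271 kg/m³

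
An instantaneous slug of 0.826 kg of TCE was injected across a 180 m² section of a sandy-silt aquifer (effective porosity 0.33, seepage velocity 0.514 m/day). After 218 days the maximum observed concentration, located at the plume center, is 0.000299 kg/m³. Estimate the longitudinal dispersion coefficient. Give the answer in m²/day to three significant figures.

0.790 m²/day

At the plume center C_max = M/(n_e·A·√(4πDt)), so D = M²/(4πt·(n_e·A·C_max)²).
n_e·A·C_max = 0.33 × 180 × 0.000299 = 0.01776 kg/m.
D = 0.826²/(4π × 218 × 0.01776²) = 0.790 m²/day.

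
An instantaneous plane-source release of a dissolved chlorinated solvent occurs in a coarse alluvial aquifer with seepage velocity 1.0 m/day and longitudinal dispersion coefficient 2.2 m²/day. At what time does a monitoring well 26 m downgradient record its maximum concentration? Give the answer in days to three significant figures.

23.9 days

For the 1D instantaneous-source solution, setting ∂C/∂t = 0 at fixed x gives v²t² + 2Dt − x² = 0, so t = (√(D² + v²x²) − D)/v².
√(D² + v²x²) = √(2.2² + 1.0² × 26²) = 26.09; v² = 1.
t = (26.09 − 2.2)/1 = 23.9 days (vs. the pure-advection estimate x/v = 26.0 d).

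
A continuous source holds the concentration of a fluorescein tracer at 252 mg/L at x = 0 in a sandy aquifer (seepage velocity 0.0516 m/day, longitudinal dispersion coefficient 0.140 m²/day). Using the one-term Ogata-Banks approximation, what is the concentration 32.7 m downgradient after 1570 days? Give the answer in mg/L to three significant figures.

For a continuous step input, C/C₀ ≈ ½·erfc((x−vt)/(2√(Dt))).
vt = 0.0516 × 1570 = 81.012 m and 2√(Dt) = 2√(0.140 × 1570) = 29.65 m.
Argument (x−vt)/(2√(Dt)) = (32.7 − 81.012)/29.65 = -1.629; ½·erfc(-1.629) = 0.9894.
C = 252 × 0.9894 = 249 mg/L.

249 mg/L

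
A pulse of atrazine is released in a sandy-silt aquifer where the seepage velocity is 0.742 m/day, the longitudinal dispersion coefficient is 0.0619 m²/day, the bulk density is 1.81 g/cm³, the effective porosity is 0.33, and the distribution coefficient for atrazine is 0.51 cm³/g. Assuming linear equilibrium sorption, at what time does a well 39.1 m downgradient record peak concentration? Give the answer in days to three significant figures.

Retardation factor R = 1 + ρ_b·K_d/n = 1 + 1.81 × 0.51/0.33 = 3.797.
Sorption retards both mechanisms: v_R = v/R = 0.1954 m/day, D_R = D/R = 0.01630 m²/day.
Peak time from v_R²t² + 2D_R t − x² = 0: t = (√(D_R² + v_R²x²) − D_R)/v_R².
√(D_R² + v_R²x²) = √(0.01630² + 0.1954² × 39.1²) = 7.640; v_R² = 0.03818.
t = (7.640 − 0.01630)/0.03818 = 200 days.

200 days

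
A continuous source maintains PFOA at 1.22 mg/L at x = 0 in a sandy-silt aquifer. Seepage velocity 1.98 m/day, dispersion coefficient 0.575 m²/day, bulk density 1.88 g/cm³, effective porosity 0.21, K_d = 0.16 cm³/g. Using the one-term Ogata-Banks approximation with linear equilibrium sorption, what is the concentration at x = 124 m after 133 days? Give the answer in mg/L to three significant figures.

0.0288 mg/L

Retardation factor R = 1 + ρ_b·K_d/n = 1 + 1.88 × 0.16/0.21 = 2.432.
Sorption retards both mechanisms: v_R = v/R = 0.8141 m/day, D_R = D/R = 0.2364 m²/day.
v_R·t = 0.8141 × 133 = 108.2753 m; 2√(D_R t) = 11.21 m; argument = (124 − 108.2753)/11.21 = 1.403.
C = C₀ × ½·erfc(1.403) = 1.22 × 0.02362 = 0.0288 mg/L.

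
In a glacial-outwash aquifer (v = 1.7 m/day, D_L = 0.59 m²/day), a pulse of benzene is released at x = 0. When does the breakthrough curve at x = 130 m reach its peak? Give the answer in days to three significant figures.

For the 1D instantaneous-source solution, setting ∂C/∂t = 0 at fixed x gives v²t² + 2Dt − x² = 0, so t = (√(D² + v²x²) − D)/v².
√(D² + v²x²) = √(0.59² + 1.7² × 130²) = 221.0; v² = 2.89.
t = (221.0 − 0.59)/2.89 = 76.3 days (vs. the pure-advection estimate x/v = 76.5 d).

76.3 days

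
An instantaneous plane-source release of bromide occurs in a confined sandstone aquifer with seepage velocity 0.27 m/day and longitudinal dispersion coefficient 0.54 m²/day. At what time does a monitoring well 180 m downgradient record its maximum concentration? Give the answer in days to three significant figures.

659 days

For the 1D instantaneous-source solution, setting ∂C/∂t = 0 at fixed x gives v²t² + 2Dt − x² = 0, so t = (√(D² + v²x²) − D)/v².
√(D² + v²x²) = √(0.54² + 0.27² × 180²) = 48.60; v² = 0.0729.
t = (48.60 − 0.54)/0.0729 = 659 days (vs. the pure-advection estimate x/v = 667 d).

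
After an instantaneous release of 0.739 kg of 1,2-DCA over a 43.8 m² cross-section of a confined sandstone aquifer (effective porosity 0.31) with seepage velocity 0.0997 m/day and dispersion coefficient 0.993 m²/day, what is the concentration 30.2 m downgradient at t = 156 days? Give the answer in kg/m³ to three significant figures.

0.000873 kg/m³

For an instantaneous plane source, C(x,t) = M/(n_e·A·√(4πDt)) · exp(−(x−vt)²/(4Dt)), with n_e·A the pore (flow) area.
Plume center vt = 0.0997 × 156 = 15.5532 m, so the well at 30.2 m is 14.6468 m downgradient of the peak.
√(4πDt) = 44.12 m, giving peak height M/(n_e·A·√(4πDt)) = 0.739/(0.31 × 43.8 × 44.12) = 0.001234 kg/m³.
(x−vt)²/(4Dt) = (14.6468)²/(4 × 0.993 × 156) = 0.3462; exp(−0.3462) = 0.7074.
C = 0.001234 × 0.7074 = 0.000873 kg/m³.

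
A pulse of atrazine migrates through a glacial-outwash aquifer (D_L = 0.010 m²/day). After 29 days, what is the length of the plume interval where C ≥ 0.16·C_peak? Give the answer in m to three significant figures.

2.92 m

The plume is Gaussian with σ = √(2Dt) = √(2 × 0.010 × 29) = 0.7616 m.
C/C_peak = exp(−Δx²/(2σ²)) = 0.16 ⇒ Δx = σ·√(−2 ln 0.16) = 0.7616 × 1.914 = 1.458 m.
Width = 2Δx = 2.92 m.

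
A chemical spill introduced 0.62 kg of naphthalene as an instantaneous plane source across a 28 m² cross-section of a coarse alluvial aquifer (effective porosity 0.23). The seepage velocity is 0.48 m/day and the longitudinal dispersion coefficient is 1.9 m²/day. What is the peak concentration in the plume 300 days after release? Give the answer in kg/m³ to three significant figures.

The peak of an instantaneous 1D plume sits at x = vt; there the Gaussian factor is 1 and C_max = M/(n_e·A·√(4πDt)), where n_e·A is the pore area the mass is dissolved in.
√(4πDt) = √(4π × 1.9 × 300) = 84.63 m, so C_max = 0.62/(0.23 × 28 × 84.63) = 0.00114 kg/m³.

0.00114 kg/m³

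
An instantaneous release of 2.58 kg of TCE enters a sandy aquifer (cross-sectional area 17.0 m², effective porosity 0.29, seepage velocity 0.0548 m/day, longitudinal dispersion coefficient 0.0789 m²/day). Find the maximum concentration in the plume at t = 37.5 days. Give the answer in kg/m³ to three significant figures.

0.0858 kg/m³

The peak of an instantaneous 1D plume sits at x = vt; there the Gaussian factor is 1 and C_max = M/(n_e·A·√(4πDt)), where n_e·A is the pore area the mass is dissolved in.
√(4πDt) = √(4π × 0.0789 × 37.5) = 6.098 m, so C_max = 2.58/(0.29 × 17.0 × 6.098) = 0.0858 kg/m³.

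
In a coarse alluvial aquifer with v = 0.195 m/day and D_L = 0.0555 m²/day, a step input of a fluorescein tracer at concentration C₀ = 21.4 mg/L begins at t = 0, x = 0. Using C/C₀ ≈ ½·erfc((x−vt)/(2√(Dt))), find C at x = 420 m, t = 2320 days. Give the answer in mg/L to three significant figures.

20.9 mg/L

For a continuous step input, C/C₀ ≈ ½·erfc((x−vt)/(2√(Dt))).
vt = 0.195 × 2320 = 452.4 m and 2√(Dt) = 2√(0.0555 × 2320) = 22.69 m.
Argument (x−vt)/(2√(Dt)) = (420 − 452.4)/22.69 = -1.428; ½·erfc(-1.428) = 0.9783.
C = 21.4 × 0.9783 = 20.9 mg/L.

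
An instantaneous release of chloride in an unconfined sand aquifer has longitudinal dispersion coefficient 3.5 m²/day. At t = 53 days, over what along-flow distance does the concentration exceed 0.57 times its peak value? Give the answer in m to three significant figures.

40.8 m

The plume is Gaussian with σ = √(2Dt) = √(2 × 3.5 × 53) = 19.26 m.
C/C_peak = exp(−Δx²/(2σ²)) = 0.57 ⇒ Δx = σ·√(−2 ln 0.57) = 19.26 × 1.060 = 20.42 m.
Width = 2Δx = 40.8 m.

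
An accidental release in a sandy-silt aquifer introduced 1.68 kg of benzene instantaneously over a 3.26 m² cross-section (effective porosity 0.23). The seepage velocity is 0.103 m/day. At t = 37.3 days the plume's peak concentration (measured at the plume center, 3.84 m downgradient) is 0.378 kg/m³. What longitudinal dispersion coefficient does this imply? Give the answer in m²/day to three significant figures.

0.0750 m²/day

At the plume center C_max = M/(n_e·A·√(4πDt)), so D = M²/(4πt·(n_e·A·C_max)²).
n_e·A·C_max = 0.23 × 3.26 × 0.378 = 0.2834 kg/m.
D = 1.68²/(4π × 37.3 × 0.2834²) = 0.0750 m²/day.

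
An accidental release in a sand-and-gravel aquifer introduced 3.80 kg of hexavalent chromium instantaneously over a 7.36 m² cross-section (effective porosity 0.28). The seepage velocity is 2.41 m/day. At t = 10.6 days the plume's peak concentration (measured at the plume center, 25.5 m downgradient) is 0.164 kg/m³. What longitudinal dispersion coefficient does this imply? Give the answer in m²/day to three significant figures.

At the plume center C_max = M/(n_e·A·√(4πDt)), so D = M²/(4πt·(n_e·A·C_max)²).
n_e·A·C_max = 0.28 × 7.36 × 0.164 = 0.3380 kg/m.
D = 3.80²/(4π × 10.6 × 0.3380²) = 0.949 m²/day.

0.949 m²/day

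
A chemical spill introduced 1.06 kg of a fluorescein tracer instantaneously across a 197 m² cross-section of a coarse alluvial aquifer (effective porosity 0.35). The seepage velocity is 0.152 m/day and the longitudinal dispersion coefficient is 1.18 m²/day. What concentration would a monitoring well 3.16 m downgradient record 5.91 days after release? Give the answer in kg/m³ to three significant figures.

For an instantaneous plane source, C(x,t) = M/(n_e·A·√(4πDt)) · exp(−(x−vt)²/(4Dt)), with n_e·A the pore (flow) area.
Plume center vt = 0.152 × 5.91 = 0.89832 m, so the well at 3.16 m is 2.26168 m downgradient of the peak.
√(4πDt) = 9.361 m, giving peak height M/(n_e·A·√(4πDt)) = 1.06/(0.35 × 197 × 9.361) = 0.001642 kg/m³.
(x−vt)²/(4Dt) = (2.26168)²/(4 × 1.18 × 5.91) = 0.1834; exp(−0.1834) = 0.8324.
C = 0.001642 × 0.8324 = 0.00137 kg/m³.

0.00137 kg/m³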